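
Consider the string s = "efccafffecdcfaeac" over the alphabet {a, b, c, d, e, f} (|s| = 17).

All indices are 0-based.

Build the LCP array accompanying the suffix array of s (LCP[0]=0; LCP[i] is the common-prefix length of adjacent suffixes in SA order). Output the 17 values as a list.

rank→(start, suffix):
  0 → (15, 'ac')
  1 → (13, 'aeac')
  2 → (4, 'afffecdcfaeac')
  3 → (16, 'c')
  4 → (3, 'cafffecdcfaeac')
  5 → (2, 'ccafffecdcfaeac')
  6 → (9, 'cdcfaeac')
  7 → (11, 'cfaeac')
  8 → (10, 'dcfaeac')
  9 → (14, 'eac')
  10 → (8, 'ecdcfaeac')
  11 → (0, 'efccafffecdcfaeac')
  12 → (12, 'faeac')
  13 → (1, 'fccafffecdcfaeac')
  14 → (7, 'fecdcfaeac')
  15 → (6, 'ffecdcfaeac')
  16 → (5, 'fffecdcfaeac')

SA = [15, 13, 4, 16, 3, 2, 9, 11, 10, 14, 8, 0, 12, 1, 7, 6, 5]
i: (SA[i-1],SA[i]) lcp shared
  1: (15,13) 1 'a'
  2: (13,4) 1 'a'
  3: (4,16) 0 ''
  4: (16,3) 1 'c'
  5: (3,2) 1 'c'
  6: (2,9) 1 'c'
  7: (9,11) 1 'c'
  8: (11,10) 0 ''
  9: (10,14) 0 ''
  10: (14,8) 1 'e'
  11: (8,0) 1 'e'
  12: (0,12) 0 ''
  13: (12,1) 1 'f'
  14: (1,7) 1 'f'
  15: (7,6) 1 'f'
  16: (6,5) 2 'ff'

[0, 1, 1, 0, 1, 1, 1, 1, 0, 0, 1, 1, 0, 1, 1, 1, 2]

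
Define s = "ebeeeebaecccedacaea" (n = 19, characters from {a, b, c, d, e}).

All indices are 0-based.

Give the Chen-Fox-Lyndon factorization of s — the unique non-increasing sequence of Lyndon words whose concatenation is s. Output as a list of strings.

["e", "beeee", "b", "aeccced", "acae", "a"]

emit factor 1: 'e' (i=0, period=1)
emit factor 2: 'beeee' (i=1, period=5)
emit factor 3: 'b' (i=6, period=1)
emit factor 4: 'aeccced' (i=7, period=7)
emit factor 5: 'acae' (i=14, period=4)
emit factor 6: 'a' (i=18, period=1)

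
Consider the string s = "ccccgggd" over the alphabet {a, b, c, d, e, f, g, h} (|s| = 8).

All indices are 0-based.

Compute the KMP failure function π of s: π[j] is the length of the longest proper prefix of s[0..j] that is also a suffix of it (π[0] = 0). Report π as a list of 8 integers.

[0, 1, 2, 3, 0, 0, 0, 0]

π[0] = 0
j=1 s[j]='c': π[1]=1 (border 'c')
j=2 s[j]='c': π[2]=2 (border 'cc')
j=3 s[j]='c': π[3]=3 (border 'ccc')
j=4 s[j]='g': k: 3→2→1→0; π[4]=0 (border '')
j=5 s[j]='g': π[5]=0 (border '')
j=6 s[j]='g': π[6]=0 (border '')
j=7 s[j]='d': π[7]=0 (border '')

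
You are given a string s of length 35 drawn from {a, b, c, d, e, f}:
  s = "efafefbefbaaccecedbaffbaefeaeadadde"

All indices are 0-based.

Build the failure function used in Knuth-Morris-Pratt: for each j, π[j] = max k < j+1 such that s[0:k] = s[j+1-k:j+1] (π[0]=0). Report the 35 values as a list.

π[0] = 0
j=1 s[j]='f': π[1]=0 (border '')
j=2 s[j]='a': π[2]=0 (border '')
j=3 s[j]='f': π[3]=0 (border '')
j=4 s[j]='e': π[4]=1 (border 'e')
j=5 s[j]='f': π[5]=2 (border 'ef')
j=6 s[j]='b': k: 2→0; π[6]=0 (border '')
j=7 s[j]='e': π[7]=1 (border 'e')
j=8 s[j]='f': π[8]=2 (border 'ef')
j=9 s[j]='b': k: 2→0; π[9]=0 (border '')
j=10 s[j]='a': π[10]=0 (border '')
j=11 s[j]='a': π[11]=0 (border '')
j=12 s[j]='c': π[12]=0 (border '')
j=13 s[j]='c': π[13]=0 (border '')
j=14 s[j]='e': π[14]=1 (border 'e')
j=15 s[j]='c': k: 1→0; π[15]=0 (border '')
j=16 s[j]='e': π[16]=1 (border 'e')
j=17 s[j]='d': k: 1→0; π[17]=0 (border '')
j=18 s[j]='b': π[18]=0 (border '')
j=19 s[j]='a': π[19]=0 (border '')
j=20 s[j]='f': π[20]=0 (border '')
j=21 s[j]='f': π[21]=0 (border '')
j=22 s[j]='b': π[22]=0 (border '')
j=23 s[j]='a': π[23]=0 (border '')
j=24 s[j]='e': π[24]=1 (border 'e')
j=25 s[j]='f': π[25]=2 (border 'ef')
j=26 s[j]='e': k: 2→0; π[26]=1 (border 'e')
j=27 s[j]='a': k: 1→0; π[27]=0 (border '')
j=28 s[j]='e': π[28]=1 (border 'e')
j=29 s[j]='a': k: 1→0; π[29]=0 (border '')
j=30 s[j]='d': π[30]=0 (border '')
j=31 s[j]='a': π[31]=0 (border '')
j=32 s[j]='d': π[32]=0 (border '')
j=33 s[j]='d': π[33]=0 (border '')
j=34 s[j]='e': π[34]=1 (border 'e')

[0, 0, 0, 0, 1, 2, 0, 1, 2, 0, 0, 0, 0, 0, 1, 0, 1, 0, 0, 0, 0, 0, 0, 0, 1, 2, 1, 0, 1, 0, 0, 0, 0, 0, 1]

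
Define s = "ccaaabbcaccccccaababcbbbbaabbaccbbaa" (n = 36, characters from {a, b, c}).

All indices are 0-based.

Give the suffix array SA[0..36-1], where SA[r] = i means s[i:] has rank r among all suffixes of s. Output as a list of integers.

rank→(start, suffix):
  0 → (35, 'a')
  1 → (34, 'aa')
  2 → (2, 'aaabbcaccccccaababcbbbbaabbaccbbaa')
  3 → (15, 'aababcbbbbaabbaccbbaa')
  4 → (25, 'aabbaccbbaa')
  5 → (3, 'aabbcaccccccaababcbbbbaabbaccbbaa')
  6 → (16, 'ababcbbbbaabbaccbbaa')
  7 → (26, 'abbaccbbaa')
  8 → (4, 'abbcaccccccaababcbbbbaabbaccbbaa')
  9 → (18, 'abcbbbbaabbaccbbaa')
  10 → (29, 'accbbaa')
  11 → (8, 'accccccaababcbbbbaabbaccbbaa')
  12 → (33, 'baa')
  13 → (24, 'baabbaccbbaa')
  14 → (17, 'babcbbbbaabbaccbbaa')
  15 → (28, 'baccbbaa')
  16 → (32, 'bbaa')
  17 → (23, 'bbaabbaccbbaa')
  18 → (27, 'bbaccbbaa')
  19 → (22, 'bbbaabbaccbbaa')
  20 → (21, 'bbbbaabbaccbbaa')
  21 → (5, 'bbcaccccccaababcbbbbaabbaccbbaa')
  22 → (6, 'bcaccccccaababcbbbbaabbaccbbaa')
  23 → (19, 'bcbbbbaabbaccbbaa')
  24 → (1, 'caaabbcaccccccaababcbbbbaabbaccbbaa')
  25 → (14, 'caababcbbbbaabbaccbbaa')
  26 → (7, 'caccccccaababcbbbbaabbaccbbaa')
  27 → (31, 'cbbaa')
  28 → (20, 'cbbbbaabbaccbbaa')
  29 → (0, 'ccaaabbcaccccccaababcbbbbaabbaccbbaa')
  30 → (13, 'ccaababcbbbbaabbaccbbaa')
  31 → (30, 'ccbbaa')
  32 → (12, 'cccaababcbbbbaabbaccbbaa')
  33 → (11, 'ccccaababcbbbbaabbaccbbaa')
  34 → (10, 'cccccaababcbbbbaabbaccbbaa')
  35 → (9, 'ccccccaababcbbbbaabbaccbbaa')

[35, 34, 2, 15, 25, 3, 16, 26, 4, 18, 29, 8, 33, 24, 17, 28, 32, 23, 27, 22, 21, 5, 6, 19, 1, 14, 7, 31, 20, 0, 13, 30, 12, 11, 10, 9]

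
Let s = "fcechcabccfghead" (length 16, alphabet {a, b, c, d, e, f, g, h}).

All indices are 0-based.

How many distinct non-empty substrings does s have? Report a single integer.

sorted suffixes:
  #0 SA[0]=6  'abccfghead'
  #1 SA[1]=14  'ad'
  #2 SA[2]=7  'bccfghead'
  #3 SA[3]=5  'cabccfghead'
  #4 SA[4]=8  'ccfghead'
  #5 SA[5]=1  'cechcabccfghead'
  #6 SA[6]=9  'cfghead'
  #7 SA[7]=3  'chcabccfghead'
  #8 SA[8]=15  'd'
  #9 SA[9]=13  'ead'
  #10 SA[10]=2  'echcabccfghead'
  #11 SA[11]=0  'fcechcabccfghead'
  #12 SA[12]=10  'fghead'
  #13 SA[13]=11  'ghead'
  #14 SA[14]=4  'hcabccfghead'
  #15 SA[15]=12  'head'

SA = [6, 14, 7, 5, 8, 1, 9, 3, 15, 13, 2, 0, 10, 11, 4, 12]
rank  pair      lcp
   1  s[6:],s[14:]  1  'a'
   2  s[14:],s[7:]  0  ''
   3  s[7:],s[5:]  0  ''
   4  s[5:],s[8:]  1  'c'
   5  s[8:],s[1:]  1  'c'
   6  s[1:],s[9:]  1  'c'
   7  s[9:],s[3:]  1  'c'
   8  s[3:],s[15:]  0  ''
   9  s[15:],s[13:]  0  ''
  10  s[13:],s[2:]  1  'e'
  11  s[2:],s[0:]  0  ''
  12  s[0:],s[10:]  1  'f'
  13  s[10:],s[11:]  0  ''
  14  s[11:],s[4:]  0  ''
  15  s[4:],s[12:]  1  'h'

n(n+1)/2 = 16·17/2 = 136
Σ LCP = 0 + 1 + 0 + 0 + 1 + 1 + 1 + 1 + 0 + 0 + 1 + 0 + 1 + 0 + 0 + 1 = 8
distinct = 136 − 8 = 128

128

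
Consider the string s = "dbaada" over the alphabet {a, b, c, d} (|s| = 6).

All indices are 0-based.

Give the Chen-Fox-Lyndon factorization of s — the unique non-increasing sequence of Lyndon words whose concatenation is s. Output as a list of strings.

["d", "b", "aad", "a"]

emit factor 1: 'd' (i=0, period=1)
emit factor 2: 'b' (i=1, period=1)
emit factor 3: 'aad' (i=2, period=3)
emit factor 4: 'a' (i=5, period=1)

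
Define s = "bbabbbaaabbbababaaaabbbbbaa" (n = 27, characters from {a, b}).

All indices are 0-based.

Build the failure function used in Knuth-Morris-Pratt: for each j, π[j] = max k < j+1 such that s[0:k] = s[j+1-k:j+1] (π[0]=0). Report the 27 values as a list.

π[0] = 0
j=1 s[j]='b': π[1]=1 (border 'b')
j=2 s[j]='a': k: 1→0; π[2]=0 (border '')
j=3 s[j]='b': π[3]=1 (border 'b')
j=4 s[j]='b': π[4]=2 (border 'bb')
j=5 s[j]='b': k: 2→1; π[5]=2 (border 'bb')
j=6 s[j]='a': π[6]=3 (border 'bba')
j=7 s[j]='a': k: 3→0; π[7]=0 (border '')
j=8 s[j]='a': π[8]=0 (border '')
j=9 s[j]='b': π[9]=1 (border 'b')
j=10 s[j]='b': π[10]=2 (border 'bb')
j=11 s[j]='b': k: 2→1; π[11]=2 (border 'bb')
j=12 s[j]='a': π[12]=3 (border 'bba')
j=13 s[j]='b': π[13]=4 (border 'bbab')
j=14 s[j]='a': k: 4→1→0; π[14]=0 (border '')
j=15 s[j]='b': π[15]=1 (border 'b')
j=16 s[j]='a': k: 1→0; π[16]=0 (border '')
j=17 s[j]='a': π[17]=0 (border '')
j=18 s[j]='a': π[18]=0 (border '')
j=19 s[j]='a': π[19]=0 (border '')
j=20 s[j]='b': π[20]=1 (border 'b')
j=21 s[j]='b': π[21]=2 (border 'bb')
j=22 s[j]='b': k: 2→1; π[22]=2 (border 'bb')
j=23 s[j]='b': k: 2→1; π[23]=2 (border 'bb')
j=24 s[j]='b': k: 2→1; π[24]=2 (border 'bb')
j=25 s[j]='a': π[25]=3 (border 'bba')
j=26 s[j]='a': k: 3→0; π[26]=0 (border '')

[0, 1, 0, 1, 2, 2, 3, 0, 0, 1, 2, 2, 3, 4, 0, 1, 0, 0, 0, 0, 1, 2, 2, 2, 2, 3, 0]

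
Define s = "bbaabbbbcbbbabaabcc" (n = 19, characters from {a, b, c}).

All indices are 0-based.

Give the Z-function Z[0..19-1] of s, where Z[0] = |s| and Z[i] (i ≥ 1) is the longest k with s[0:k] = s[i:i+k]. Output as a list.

[19, 1, 0, 0, 2, 2, 2, 1, 0, 2, 3, 1, 0, 1, 0, 0, 1, 0, 0]

Z[0]=19
i=1: outside box; Z[1]=1 scan→box=[1,2)
i=2: outside box; Z[2]=0
i=3: outside box; Z[3]=0
i=4: outside box; Z[4]=2 scan→box=[4,6)
i=5: min(r-i=1, Z[1]=1)=1; Z[5]=2 scan→box=[5,7)
i=6: min(r-i=1, Z[1]=1)=1; Z[6]=2 scan→box=[6,8)
i=7: min(r-i=1, Z[1]=1)=1; Z[7]=1
i=8: outside box; Z[8]=0
i=9: outside box; Z[9]=2 scan→box=[9,11)
i=10: min(r-i=1, Z[1]=1)=1; Z[10]=3 scan→box=[10,13)
i=11: min(r-i=2, Z[1]=1)=1; Z[11]=1
i=12: min(r-i=1, Z[2]=0)=0; Z[12]=0
i=13: outside box; Z[13]=1 scan→box=[13,14)
i=14: outside box; Z[14]=0
i=15: outside box; Z[15]=0
i=16: outside box; Z[16]=1 scan→box=[16,17)
i=17: outside box; Z[17]=0
i=18: outside box; Z[18]=0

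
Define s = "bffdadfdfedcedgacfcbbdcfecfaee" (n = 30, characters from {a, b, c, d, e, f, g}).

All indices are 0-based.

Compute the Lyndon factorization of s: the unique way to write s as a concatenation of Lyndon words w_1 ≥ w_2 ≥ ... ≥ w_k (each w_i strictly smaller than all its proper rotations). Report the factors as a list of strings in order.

emit factor 1: 'bffd' (i=0, period=4)
emit factor 2: 'adfdfedcedg' (i=4, period=11)
emit factor 3: 'acfcbbdcfecfaee' (i=15, period=15)

["bffd", "adfdfedcedg", "acfcbbdcfecfaee"]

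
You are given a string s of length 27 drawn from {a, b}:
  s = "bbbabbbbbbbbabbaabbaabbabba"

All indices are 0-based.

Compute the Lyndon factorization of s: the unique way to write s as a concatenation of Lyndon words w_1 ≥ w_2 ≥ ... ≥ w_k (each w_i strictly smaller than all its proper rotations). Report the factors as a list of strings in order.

emit factor 1: 'b' (i=0, period=1)
emit factor 2: 'b' (i=1, period=1)
emit factor 3: 'b' (i=2, period=1)
emit factor 4: 'abbbbbbbb' (i=3, period=9)
emit factor 5: 'abb' (i=12, period=3)
emit factor 6: 'aabbaabbabb' (i=15, period=11)
emit factor 7: 'a' (i=26, period=1)

["b", "b", "b", "abbbbbbbb", "abb", "aabbaabbabb", "a"]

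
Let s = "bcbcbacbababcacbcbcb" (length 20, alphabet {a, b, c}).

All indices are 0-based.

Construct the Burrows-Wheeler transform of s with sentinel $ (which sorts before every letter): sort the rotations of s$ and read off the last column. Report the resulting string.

bbbbcccacaccc$bbabbba

rank  rotation               last
    0  $bcbcbacbababcacbcbcb  b
    1  ababcacbcbcb$bcbcbacb  b
    2  abcacbcbcb$bcbcbacbab  b
    3  acbababcacbcbcb$bcbcb  b
    4  acbcbcb$bcbcbacbababc  c
    5  b$bcbcbacbababcacbcbc  c
    6  bababcacbcbcb$bcbcbac  c
    7  babcacbcbcb$bcbcbacba  a
    8  bacbababcacbcbcb$bcbc  c
    9  bcacbcbcb$bcbcbacbaba  a
   10  bcb$bcbcbacbababcacbc  c
   11  bcbacbababcacbcbcb$bc  c
   12  bcbcb$bcbcbacbababcac  c
   13  bcbcbacbababcacbcbcb$  $
   14  cacbcbcb$bcbcbacbabab  b
   15  cb$bcbcbacbababcacbcb  b
   16  cbababcacbcbcb$bcbcba  a
   17  cbacbababcacbcbcb$bcb  b
   18  cbcb$bcbcbacbababcacb  b
   19  cbcbacbababcacbcbcb$b  b
   20  cbcbcb$bcbcbacbababca  a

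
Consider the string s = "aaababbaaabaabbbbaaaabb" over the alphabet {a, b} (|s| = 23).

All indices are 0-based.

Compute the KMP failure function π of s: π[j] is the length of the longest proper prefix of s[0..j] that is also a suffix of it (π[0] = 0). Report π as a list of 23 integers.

[0, 1, 2, 0, 1, 0, 0, 1, 2, 3, 4, 5, 2, 0, 0, 0, 0, 1, 2, 3, 3, 4, 0]

π[0] = 0
j=1 s[j]='a': π[1]=1 (border 'a')
j=2 s[j]='a': π[2]=2 (border 'aa')
j=3 s[j]='b': k: 2→1→0; π[3]=0 (border '')
j=4 s[j]='a': π[4]=1 (border 'a')
j=5 s[j]='b': k: 1→0; π[5]=0 (border '')
j=6 s[j]='b': π[6]=0 (border '')
j=7 s[j]='a': π[7]=1 (border 'a')
j=8 s[j]='a': π[8]=2 (border 'aa')
j=9 s[j]='a': π[9]=3 (border 'aaa')
j=10 s[j]='b': π[10]=4 (border 'aaab')
j=11 s[j]='a': π[11]=5 (border 'aaaba')
j=12 s[j]='a': k: 5→1; π[12]=2 (border 'aa')
j=13 s[j]='b': k: 2→1→0; π[13]=0 (border '')
j=14 s[j]='b': π[14]=0 (border '')
j=15 s[j]='b': π[15]=0 (border '')
j=16 s[j]='b': π[16]=0 (border '')
j=17 s[j]='a': π[17]=1 (border 'a')
j=18 s[j]='a': π[18]=2 (border 'aa')
j=19 s[j]='a': π[19]=3 (border 'aaa')
j=20 s[j]='a': k: 3→2; π[20]=3 (border 'aaa')
j=21 s[j]='b': π[21]=4 (border 'aaab')
j=22 s[j]='b': k: 4→0; π[22]=0 (border '')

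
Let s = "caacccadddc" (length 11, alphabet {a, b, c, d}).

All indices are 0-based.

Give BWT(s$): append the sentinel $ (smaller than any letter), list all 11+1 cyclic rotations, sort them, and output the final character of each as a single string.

ccacd$ccadda

rank  rotation      last
    0  $caacccadddc  c
    1  aacccadddc$c  c
    2  acccadddc$ca  a
    3  adddc$caaccc  c
    4  c$caacccaddd  d
    5  caacccadddc$  $
    6  cadddc$caacc  c
    7  ccadddc$caac  c
    8  cccadddc$caa  a
    9  dc$caacccadd  d
   10  ddc$caacccad  d
   11  dddc$caaccca  a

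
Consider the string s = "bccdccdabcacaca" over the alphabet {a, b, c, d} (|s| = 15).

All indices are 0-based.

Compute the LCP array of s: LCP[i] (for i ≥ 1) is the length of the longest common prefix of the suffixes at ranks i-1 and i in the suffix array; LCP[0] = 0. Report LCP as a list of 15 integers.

[0, 1, 1, 3, 0, 2, 0, 2, 4, 1, 3, 1, 2, 0, 1]

rank→(start, suffix):
  0 → (14, 'a')
  1 → (7, 'abcacaca')
  2 → (12, 'aca')
  3 → (10, 'acaca')
  4 → (8, 'bcacaca')
  5 → (0, 'bccdccdabcacaca')
  6 → (13, 'ca')
  7 → (11, 'caca')
  8 → (9, 'cacaca')
  9 → (4, 'ccdabcacaca')
  10 → (1, 'ccdccdabcacaca')
  11 → (5, 'cdabcacaca')
  12 → (2, 'cdccdabcacaca')
  13 → (6, 'dabcacaca')
  14 → (3, 'dccdabcacaca')

SA = [14, 7, 12, 10, 8, 0, 13, 11, 9, 4, 1, 5, 2, 6, 3]
i: (SA[i-1],SA[i]) lcp shared
  1: (14,7) 1 'a'
  2: (7,12) 1 'a'
  3: (12,10) 3 'aca'
  4: (10,8) 0 ''
  5: (8,0) 2 'bc'
  6: (0,13) 0 ''
  7: (13,11) 2 'ca'
  8: (11,9) 4 'caca'
  9: (9,4) 1 'c'
  10: (4,1) 3 'ccd'
  11: (1,5) 1 'c'
  12: (5,2) 2 'cd'
  13: (2,6) 0 ''
  14: (6,3) 1 'd'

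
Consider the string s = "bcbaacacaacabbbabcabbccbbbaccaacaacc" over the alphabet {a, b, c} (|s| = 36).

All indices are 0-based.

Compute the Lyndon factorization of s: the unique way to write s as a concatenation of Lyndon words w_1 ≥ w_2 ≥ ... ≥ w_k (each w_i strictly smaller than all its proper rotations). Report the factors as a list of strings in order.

["bc", "b", "aacac", "aacabbbabcabbccbbbacc", "aacaacc"]

emit factor 1: 'bc' (i=0, period=2)
emit factor 2: 'b' (i=2, period=1)
emit factor 3: 'aacac' (i=3, period=5)
emit factor 4: 'aacabbbabcabbccbbbacc' (i=8, period=21)
emit factor 5: 'aacaacc' (i=29, period=7)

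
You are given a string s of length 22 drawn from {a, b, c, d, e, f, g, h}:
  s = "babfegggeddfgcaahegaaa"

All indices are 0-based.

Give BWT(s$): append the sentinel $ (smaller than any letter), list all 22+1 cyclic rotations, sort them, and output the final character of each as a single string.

rank  rotation                 last
    0  $babfegggeddfgcaahegaaa  a
    1  a$babfegggeddfgcaahegaa  a
    2  aa$babfegggeddfgcaahega  a
    3  aaa$babfegggeddfgcaaheg  g
    4  aahegaaa$babfegggeddfgc  c
    5  abfegggeddfgcaahegaaa$b  b
    6  ahegaaa$babfegggeddfgca  a
    7  babfegggeddfgcaahegaaa$  $
    8  bfegggeddfgcaahegaaa$ba  a
    9  caahegaaa$babfegggeddfg  g
   10  ddfgcaahegaaa$babfeggge  e
   11  dfgcaahegaaa$babfeggged  d
   12  eddfgcaahegaaa$babfeggg  g
   13  egaaa$babfegggeddfgcaah  h
   14  egggeddfgcaahegaaa$babf  f
   15  fegggeddfgcaahegaaa$bab  b
   16  fgcaahegaaa$babfegggedd  d
   17  gaaa$babfegggeddfgcaahe  e
   18  gcaahegaaa$babfegggeddf  f
   19  geddfgcaahegaaa$babfegg  g
   20  ggeddfgcaahegaaa$babfeg  g
   21  gggeddfgcaahegaaa$babfe  e
   22  hegaaa$babfegggeddfgcaa  a

aaagcba$agedghfbdefggea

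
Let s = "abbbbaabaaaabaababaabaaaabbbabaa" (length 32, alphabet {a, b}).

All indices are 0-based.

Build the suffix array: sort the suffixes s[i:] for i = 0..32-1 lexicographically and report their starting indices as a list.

sorted suffixes:
  #0 SA[0]=31  'a'
  #1 SA[1]=30  'aa'
  #2 SA[2]=8  'aaaabaababaabaaaabbbabaa'
  #3 SA[3]=21  'aaaabbbabaa'
  #4 SA[4]=9  'aaabaababaabaaaabbbabaa'
  #5 SA[5]=22  'aaabbbabaa'
  #6 SA[6]=5  'aabaaaabaababaabaaaabbbabaa'
  #7 SA[7]=18  'aabaaaabbbabaa'
  #8 SA[8]=10  'aabaababaabaaaabbbabaa'
  #9 SA[9]=13  'aababaabaaaabbbabaa'
  #10 SA[10]=23  'aabbbabaa'
  #11 SA[11]=28  'abaa'
  #12 SA[12]=6  'abaaaabaababaabaaaabbbabaa'
  #13 SA[13]=19  'abaaaabbbabaa'
  #14 SA[14]=16  'abaabaaaabbbabaa'
  #15 SA[15]=11  'abaababaabaaaabbbabaa'
  #16 SA[16]=14  'ababaabaaaabbbabaa'
  #17 SA[17]=24  'abbbabaa'
  #18 SA[18]=0  'abbbbaabaaaabaababaabaaaabbbabaa'
  #19 SA[19]=29  'baa'
  #20 SA[20]=7  'baaaabaababaabaaaabbbabaa'
  #21 SA[21]=20  'baaaabbbabaa'
  #22 SA[22]=4  'baabaaaabaababaabaaaabbbabaa'
  #23 SA[23]=17  'baabaaaabbbabaa'
  #24 SA[24]=12  'baababaabaaaabbbabaa'
  #25 SA[25]=27  'babaa'
  #26 SA[26]=15  'babaabaaaabbbabaa'
  #27 SA[27]=3  'bbaabaaaabaababaabaaaabbbabaa'
  #28 SA[28]=26  'bbabaa'
  #29 SA[29]=2  'bbbaabaaaabaababaabaaaabbbabaa'
  #30 SA[30]=25  'bbbabaa'
  #31 SA[31]=1  'bbbbaabaaaabaababaabaaaabbbabaa'

[31, 30, 8, 21, 9, 22, 5, 18, 10, 13, 23, 28, 6, 19, 16, 11, 14, 24, 0, 29, 7, 20, 4, 17, 12, 27, 15, 3, 26, 2, 25, 1]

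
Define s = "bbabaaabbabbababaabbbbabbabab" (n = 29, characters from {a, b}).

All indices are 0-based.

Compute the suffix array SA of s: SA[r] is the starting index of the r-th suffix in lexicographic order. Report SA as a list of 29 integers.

[4, 5, 16, 27, 2, 14, 25, 12, 22, 9, 6, 17, 28, 3, 15, 26, 1, 13, 24, 11, 21, 8, 0, 23, 10, 20, 7, 19, 18]

rank | idx | suffix
   0 |   4 | aaabbabbababaabbbbabbabab
   1 |   5 | aabbabbababaabbbbabbabab
   2 |  16 | aabbbbabbabab
   3 |  27 | ab
   4 |   2 | abaaabbabbababaabbbbabbabab
   5 |  14 | abaabbbbabbabab
   6 |  25 | abab
   7 |  12 | ababaabbbbabbabab
   8 |  22 | abbabab
   9 |   9 | abbababaabbbbabbabab
  10 |   6 | abbabbababaabbbbabbabab
  11 |  17 | abbbbabbabab
  12 |  28 | b
  13 |   3 | baaabbabbababaabbbbabbabab
  14 |  15 | baabbbbabbabab
  15 |  26 | bab
  16 |   1 | babaaabbabbababaabbbbabbabab
  17 |  13 | babaabbbbabbabab
  18 |  24 | babab
  19 |  11 | bababaabbbbabbabab
  20 |  21 | babbabab
  21 |   8 | babbababaabbbbabbabab
  22 |   0 | bbabaaabbabbababaabbbbabbabab
  23 |  23 | bbabab
  24 |  10 | bbababaabbbbabbabab
  25 |  20 | bbabbabab
  26 |   7 | bbabbababaabbbbabbabab
  27 |  19 | bbbabbabab
  28 |  18 | bbbbabbabab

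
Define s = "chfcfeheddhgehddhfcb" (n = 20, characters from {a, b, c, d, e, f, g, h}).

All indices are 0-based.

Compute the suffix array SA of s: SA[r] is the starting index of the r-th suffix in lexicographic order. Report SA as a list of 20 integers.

rank→(start, suffix):
  0 → (19, 'b')
  1 → (18, 'cb')
  2 → (3, 'cfeheddhgehddhfcb')
  3 → (0, 'chfcfeheddhgehddhfcb')
  4 → (14, 'ddhfcb')
  5 → (8, 'ddhgehddhfcb')
  6 → (15, 'dhfcb')
  7 → (9, 'dhgehddhfcb')
  8 → (7, 'eddhgehddhfcb')
  9 → (12, 'ehddhfcb')
  10 → (5, 'eheddhgehddhfcb')
  11 → (17, 'fcb')
  12 → (2, 'fcfeheddhgehddhfcb')
  13 → (4, 'feheddhgehddhfcb')
  14 → (11, 'gehddhfcb')
  15 → (13, 'hddhfcb')
  16 → (6, 'heddhgehddhfcb')
  17 → (16, 'hfcb')
  18 → (1, 'hfcfeheddhgehddhfcb')
  19 → (10, 'hgehddhfcb')

[19, 18, 3, 0, 14, 8, 15, 9, 7, 12, 5, 17, 2, 4, 11, 13, 6, 16, 1, 10]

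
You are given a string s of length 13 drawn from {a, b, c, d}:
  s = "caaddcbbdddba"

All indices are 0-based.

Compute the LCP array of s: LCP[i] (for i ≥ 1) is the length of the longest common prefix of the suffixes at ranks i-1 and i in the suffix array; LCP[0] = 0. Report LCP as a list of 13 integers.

[0, 1, 1, 0, 1, 1, 0, 1, 0, 1, 1, 2, 2]

sorted suffixes:
  #0 SA[0]=12  'a'
  #1 SA[1]=1  'aaddcbbdddba'
  #2 SA[2]=2  'addcbbdddba'
  #3 SA[3]=11  'ba'
  #4 SA[4]=6  'bbdddba'
  #5 SA[5]=7  'bdddba'
  #6 SA[6]=0  'caaddcbbdddba'
  #7 SA[7]=5  'cbbdddba'
  #8 SA[8]=10  'dba'
  #9 SA[9]=4  'dcbbdddba'
  #10 SA[10]=9  'ddba'
  #11 SA[11]=3  'ddcbbdddba'
  #12 SA[12]=8  'dddba'

SA = [12, 1, 2, 11, 6, 7, 0, 5, 10, 4, 9, 3, 8]
rank  pair      lcp
   1  s[12:],s[1:]  1  'a'
   2  s[1:],s[2:]  1  'a'
   3  s[2:],s[11:]  0  ''
   4  s[11:],s[6:]  1  'b'
   5  s[6:],s[7:]  1  'b'
   6  s[7:],s[0:]  0  ''
   7  s[0:],s[5:]  1  'c'
   8  s[5:],s[10:]  0  ''
   9  s[10:],s[4:]  1  'd'
  10  s[4:],s[9:]  1  'd'
  11  s[9:],s[3:]  2  'dd'
  12  s[3:],s[8:]  2  'dd'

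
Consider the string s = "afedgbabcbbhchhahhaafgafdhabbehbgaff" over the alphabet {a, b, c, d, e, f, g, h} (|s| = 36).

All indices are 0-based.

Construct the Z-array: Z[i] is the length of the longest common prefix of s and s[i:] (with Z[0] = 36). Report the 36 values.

Z[0]=36
i=1: i≥r, start 0; Z[1]=0
i=2: i≥r, start 0; Z[2]=0
i=3: i≥r, start 0; Z[3]=0
i=4: i≥r, start 0; Z[4]=0
i=5: i≥r, start 0; Z[5]=0
i=6: i≥r, start 0; Z[6]=1 extend→box=[6,7)
i=7: i≥r, start 0; Z[7]=0
i=8: i≥r, start 0; Z[8]=0
i=9: i≥r, start 0; Z[9]=0
i=10: i≥r, start 0; Z[10]=0
i=11: i≥r, start 0; Z[11]=0
i=12: i≥r, start 0; Z[12]=0
i=13: i≥r, start 0; Z[13]=0
i=14: i≥r, start 0; Z[14]=0
i=15: i≥r, start 0; Z[15]=1 extend→box=[15,16)
i=16: i≥r, start 0; Z[16]=0
i=17: i≥r, start 0; Z[17]=0
i=18: i≥r, start 0; Z[18]=1 extend→box=[18,19)
i=19: i≥r, start 0; Z[19]=2 extend→box=[19,21)
i=20: min(r-i=1, Z[1]=0)=0; Z[20]=0
i=21: i≥r, start 0; Z[21]=0
i=22: i≥r, start 0; Z[22]=2 extend→box=[22,24)
i=23: min(r-i=1, Z[1]=0)=0; Z[23]=0
i=24: i≥r, start 0; Z[24]=0
i=25: i≥r, start 0; Z[25]=0
i=26: i≥r, start 0; Z[26]=1 extend→box=[26,27)
i=27: i≥r, start 0; Z[27]=0
i=28: i≥r, start 0; Z[28]=0
i=29: i≥r, start 0; Z[29]=0
i=30: i≥r, start 0; Z[30]=0
i=31: i≥r, start 0; Z[31]=0
i=32: i≥r, start 0; Z[32]=0
i=33: i≥r, start 0; Z[33]=2 extend→box=[33,35)
i=34: min(r-i=1, Z[1]=0)=0; Z[34]=0
i=35: i≥r, start 0; Z[35]=0

[36, 0, 0, 0, 0, 0, 1, 0, 0, 0, 0, 0, 0, 0, 0, 1, 0, 0, 1, 2, 0, 0, 2, 0, 0, 0, 1, 0, 0, 0, 0, 0, 0, 2, 0, 0]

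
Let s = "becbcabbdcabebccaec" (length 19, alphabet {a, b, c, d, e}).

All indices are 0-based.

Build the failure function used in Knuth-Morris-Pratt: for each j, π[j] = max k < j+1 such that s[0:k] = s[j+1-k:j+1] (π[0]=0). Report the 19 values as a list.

π[0] = 0
j=1 s[j]='e': π[1]=0 (border '')
j=2 s[j]='c': π[2]=0 (border '')
j=3 s[j]='b': π[3]=1 (border 'b')
j=4 s[j]='c': k: 1→0; π[4]=0 (border '')
j=5 s[j]='a': π[5]=0 (border '')
j=6 s[j]='b': π[6]=1 (border 'b')
j=7 s[j]='b': k: 1→0; π[7]=1 (border 'b')
j=8 s[j]='d': k: 1→0; π[8]=0 (border '')
j=9 s[j]='c': π[9]=0 (border '')
j=10 s[j]='a': π[10]=0 (border '')
j=11 s[j]='b': π[11]=1 (border 'b')
j=12 s[j]='e': π[12]=2 (border 'be')
j=13 s[j]='b': k: 2→0; π[13]=1 (border 'b')
j=14 s[j]='c': k: 1→0; π[14]=0 (border '')
j=15 s[j]='c': π[15]=0 (border '')
j=16 s[j]='a': π[16]=0 (border '')
j=17 s[j]='e': π[17]=0 (border '')
j=18 s[j]='c': π[18]=0 (border '')

[0, 0, 0, 1, 0, 0, 1, 1, 0, 0, 0, 1, 2, 1, 0, 0, 0, 0, 0]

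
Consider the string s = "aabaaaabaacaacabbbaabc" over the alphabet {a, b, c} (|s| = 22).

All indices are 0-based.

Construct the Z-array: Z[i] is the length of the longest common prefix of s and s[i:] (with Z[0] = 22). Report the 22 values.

Z[0]=22
i=1: outside box; Z[1]=1 extend→box=[1,2)
i=2: outside box; Z[2]=0
i=3: outside box; Z[3]=2 extend→box=[3,5)
i=4: min(r-i=1, Z[1]=1)=1; Z[4]=2 extend→box=[4,6)
i=5: min(r-i=1, Z[1]=1)=1; Z[5]=5 extend→box=[5,10)
i=6: min(r-i=4, Z[1]=1)=1; Z[6]=1
i=7: min(r-i=3, Z[2]=0)=0; Z[7]=0
i=8: min(r-i=2, Z[3]=2)=2; Z[8]=2
i=9: min(r-i=1, Z[4]=2)=1; Z[9]=1
i=10: outside box; Z[10]=0
i=11: outside box; Z[11]=2 extend→box=[11,13)
i=12: min(r-i=1, Z[1]=1)=1; Z[12]=1
i=13: outside box; Z[13]=0
i=14: outside box; Z[14]=1 extend→box=[14,15)
i=15: outside box; Z[15]=0
i=16: outside box; Z[16]=0
i=17: outside box; Z[17]=0
i=18: outside box; Z[18]=3 extend→box=[18,21)
i=19: min(r-i=2, Z[1]=1)=1; Z[19]=1
i=20: min(r-i=1, Z[2]=0)=0; Z[20]=0
i=21: outside box; Z[21]=0

[22, 1, 0, 2, 2, 5, 1, 0, 2, 1, 0, 2, 1, 0, 1, 0, 0, 0, 3, 1, 0, 0]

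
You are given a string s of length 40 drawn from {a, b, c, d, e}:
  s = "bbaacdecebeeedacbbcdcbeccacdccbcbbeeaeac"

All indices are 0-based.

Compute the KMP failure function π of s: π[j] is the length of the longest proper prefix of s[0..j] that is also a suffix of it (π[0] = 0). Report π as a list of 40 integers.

π[0] = 0
j=1 s[j]='b': π[1]=1 (border 'b')
j=2 s[j]='a': k: 1→0; π[2]=0 (border '')
j=3 s[j]='a': π[3]=0 (border '')
j=4 s[j]='c': π[4]=0 (border '')
j=5 s[j]='d': π[5]=0 (border '')
j=6 s[j]='e': π[6]=0 (border '')
j=7 s[j]='c': π[7]=0 (border '')
j=8 s[j]='e': π[8]=0 (border '')
j=9 s[j]='b': π[9]=1 (border 'b')
j=10 s[j]='e': k: 1→0; π[10]=0 (border '')
j=11 s[j]='e': π[11]=0 (border '')
j=12 s[j]='e': π[12]=0 (border '')
j=13 s[j]='d': π[13]=0 (border '')
j=14 s[j]='a': π[14]=0 (border '')
j=15 s[j]='c': π[15]=0 (border '')
j=16 s[j]='b': π[16]=1 (border 'b')
j=17 s[j]='b': π[17]=2 (border 'bb')
j=18 s[j]='c': k: 2→1→0; π[18]=0 (border '')
j=19 s[j]='d': π[19]=0 (border '')
j=20 s[j]='c': π[20]=0 (border '')
j=21 s[j]='b': π[21]=1 (border 'b')
j=22 s[j]='e': k: 1→0; π[22]=0 (border '')
j=23 s[j]='c': π[23]=0 (border '')
j=24 s[j]='c': π[24]=0 (border '')
j=25 s[j]='a': π[25]=0 (border '')
j=26 s[j]='c': π[26]=0 (border '')
j=27 s[j]='d': π[27]=0 (border '')
j=28 s[j]='c': π[28]=0 (border '')
j=29 s[j]='c': π[29]=0 (border '')
j=30 s[j]='b': π[30]=1 (border 'b')
j=31 s[j]='c': k: 1→0; π[31]=0 (border '')
j=32 s[j]='b': π[32]=1 (border 'b')
j=33 s[j]='b': π[33]=2 (border 'bb')
j=34 s[j]='e': k: 2→1→0; π[34]=0 (border '')
j=35 s[j]='e': π[35]=0 (border '')
j=36 s[j]='a': π[36]=0 (border '')
j=37 s[j]='e': π[37]=0 (border '')
j=38 s[j]='a': π[38]=0 (border '')
j=39 s[j]='c': π[39]=0 (border '')

[0, 1, 0, 0, 0, 0, 0, 0, 0, 1, 0, 0, 0, 0, 0, 0, 1, 2, 0, 0, 0, 1, 0, 0, 0, 0, 0, 0, 0, 0, 1, 0, 1, 2, 0, 0, 0, 0, 0, 0]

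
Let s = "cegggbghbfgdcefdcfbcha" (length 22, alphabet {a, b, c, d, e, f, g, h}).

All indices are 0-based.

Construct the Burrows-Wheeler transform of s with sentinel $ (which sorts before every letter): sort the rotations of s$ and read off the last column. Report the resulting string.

ahfhgd$dbgfcccebgfgebcg

rank  rotation                 last
    0  $cegggbghbfgdcefdcfbcha  a
    1  a$cegggbghbfgdcefdcfbch  h
    2  bcha$cegggbghbfgdcefdcf  f
    3  bfgdcefdcfbcha$cegggbgh  h
    4  bghbfgdcefdcfbcha$ceggg  g
    5  cefdcfbcha$cegggbghbfgd  d
    6  cegggbghbfgdcefdcfbcha$  $
    7  cfbcha$cegggbghbfgdcefd  d
    8  cha$cegggbghbfgdcefdcfb  b
    9  dcefdcfbcha$cegggbghbfg  g
   10  dcfbcha$cegggbghbfgdcef  f
   11  efdcfbcha$cegggbghbfgdc  c
   12  egggbghbfgdcefdcfbcha$c  c
   13  fbcha$cegggbghbfgdcefdc  c
   14  fdcfbcha$cegggbghbfgdce  e
   15  fgdcefdcfbcha$cegggbghb  b
   16  gbghbfgdcefdcfbcha$cegg  g
   17  gdcefdcfbcha$cegggbghbf  f
   18  ggbghbfgdcefdcfbcha$ceg  g
   19  gggbghbfgdcefdcfbcha$ce  e
   20  ghbfgdcefdcfbcha$cegggb  b
   21  ha$cegggbghbfgdcefdcfbc  c
   22  hbfgdcefdcfbcha$cegggbg  g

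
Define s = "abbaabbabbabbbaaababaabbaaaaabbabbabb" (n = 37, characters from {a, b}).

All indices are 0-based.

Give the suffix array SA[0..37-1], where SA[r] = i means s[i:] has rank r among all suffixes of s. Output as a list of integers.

sorted suffixes:
  #0 SA[0]=24  'aaaaabbabbabb'
  #1 SA[1]=25  'aaaabbabbabb'
  #2 SA[2]=14  'aaababaabbaaaaabbabbabb'
  #3 SA[3]=26  'aaabbabbabb'
  #4 SA[4]=15  'aababaabbaaaaabbabbabb'
  #5 SA[5]=20  'aabbaaaaabbabbabb'
  #6 SA[6]=27  'aabbabbabb'
  #7 SA[7]=3  'aabbabbabbbaaababaabbaaaaabbabbabb'
  #8 SA[8]=18  'abaabbaaaaabbabbabb'
  #9 SA[9]=16  'ababaabbaaaaabbabbabb'
  #10 SA[10]=34  'abb'
  #11 SA[11]=21  'abbaaaaabbabbabb'
  #12 SA[12]=0  'abbaabbabbabbbaaababaabbaaaaabbabbabb'
  #13 SA[13]=31  'abbabb'
  #14 SA[14]=28  'abbabbabb'
  #15 SA[15]=4  'abbabbabbbaaababaabbaaaaabbabbabb'
  #16 SA[16]=7  'abbabbbaaababaabbaaaaabbabbabb'
  #17 SA[17]=10  'abbbaaababaabbaaaaabbabbabb'
  #18 SA[18]=36  'b'
  #19 SA[19]=23  'baaaaabbabbabb'
  #20 SA[20]=13  'baaababaabbaaaaabbabbabb'
  #21 SA[21]=19  'baabbaaaaabbabbabb'
  #22 SA[22]=2  'baabbabbabbbaaababaabbaaaaabbabbabb'
  #23 SA[23]=17  'babaabbaaaaabbabbabb'
  #24 SA[24]=33  'babb'
  #25 SA[25]=30  'babbabb'
  #26 SA[26]=6  'babbabbbaaababaabbaaaaabbabbabb'
  #27 SA[27]=9  'babbbaaababaabbaaaaabbabbabb'
  #28 SA[28]=35  'bb'
  #29 SA[29]=22  'bbaaaaabbabbabb'
  #30 SA[30]=12  'bbaaababaabbaaaaabbabbabb'
  #31 SA[31]=1  'bbaabbabbabbbaaababaabbaaaaabbabbabb'
  #32 SA[32]=32  'bbabb'
  #33 SA[33]=29  'bbabbabb'
  #34 SA[34]=5  'bbabbabbbaaababaabbaaaaabbabbabb'
  #35 SA[35]=8  'bbabbbaaababaabbaaaaabbabbabb'
  #36 SA[36]=11  'bbbaaababaabbaaaaabbabbabb'

[24, 25, 14, 26, 15, 20, 27, 3, 18, 16, 34, 21, 0, 31, 28, 4, 7, 10, 36, 23, 13, 19, 2, 17, 33, 30, 6, 9, 35, 22, 12, 1, 32, 29, 5, 8, 11]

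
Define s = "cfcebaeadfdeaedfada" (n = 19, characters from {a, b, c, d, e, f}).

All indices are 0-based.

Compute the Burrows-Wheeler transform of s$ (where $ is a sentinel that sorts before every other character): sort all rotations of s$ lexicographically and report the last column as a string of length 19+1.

rank  rotation              last
    0  $cfcebaeadfdeaedfada  a
    1  a$cfcebaeadfdeaedfad  d
    2  ada$cfcebaeadfdeaedf  f
    3  adfdeaedfada$cfcebae  e
    4  aeadfdeaedfada$cfceb  b
    5  aedfada$cfcebaeadfde  e
    6  baeadfdeaedfada$cfce  e
    7  cebaeadfdeaedfada$cf  f
    8  cfcebaeadfdeaedfada$  $
    9  da$cfcebaeadfdeaedfa  a
   10  deaedfada$cfcebaeadf  f
   11  dfada$cfcebaeadfdeae  e
   12  dfdeaedfada$cfcebaea  a
   13  eadfdeaedfada$cfceba  a
   14  eaedfada$cfcebaeadfd  d
   15  ebaeadfdeaedfada$cfc  c
   16  edfada$cfcebaeadfdea  a
   17  fada$cfcebaeadfdeaed  d
   18  fcebaeadfdeaedfada$c  c
   19  fdeaedfada$cfcebaead  d

adfebeef$afeaadcadcd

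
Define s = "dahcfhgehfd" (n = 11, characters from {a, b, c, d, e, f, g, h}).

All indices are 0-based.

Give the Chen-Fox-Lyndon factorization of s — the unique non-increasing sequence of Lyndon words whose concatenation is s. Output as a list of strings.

["d", "ahcfhgehfd"]

emit factor 1: 'd' (i=0, period=1)
emit factor 2: 'ahcfhgehfd' (i=1, period=10)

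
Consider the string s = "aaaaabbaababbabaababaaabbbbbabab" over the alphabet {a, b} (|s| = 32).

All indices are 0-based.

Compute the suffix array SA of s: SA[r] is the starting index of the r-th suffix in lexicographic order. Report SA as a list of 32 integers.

[0, 1, 2, 20, 15, 7, 3, 21, 30, 18, 13, 28, 16, 8, 4, 10, 22, 31, 19, 14, 6, 29, 17, 12, 27, 9, 5, 11, 26, 25, 24, 23]

rank | idx | suffix
   0 |   0 | aaaaabbaababbabaababaaabbbbbabab
   1 |   1 | aaaabbaababbabaababaaabbbbbabab
   2 |   2 | aaabbaababbabaababaaabbbbbabab
   3 |  20 | aaabbbbbabab
   4 |  15 | aababaaabbbbbabab
   5 |   7 | aababbabaababaaabbbbbabab
   6 |   3 | aabbaababbabaababaaabbbbbabab
   7 |  21 | aabbbbbabab
   8 |  30 | ab
   9 |  18 | abaaabbbbbabab
  10 |  13 | abaababaaabbbbbabab
  11 |  28 | abab
  12 |  16 | ababaaabbbbbabab
  13 |   8 | ababbabaababaaabbbbbabab
  14 |   4 | abbaababbabaababaaabbbbbabab
  15 |  10 | abbabaababaaabbbbbabab
  16 |  22 | abbbbbabab
  17 |  31 | b
  18 |  19 | baaabbbbbabab
  19 |  14 | baababaaabbbbbabab
  20 |   6 | baababbabaababaaabbbbbabab
  21 |  29 | bab
  22 |  17 | babaaabbbbbabab
  23 |  12 | babaababaaabbbbbabab
  24 |  27 | babab
  25 |   9 | babbabaababaaabbbbbabab
  26 |   5 | bbaababbabaababaaabbbbbabab
  27 |  11 | bbabaababaaabbbbbabab
  28 |  26 | bbabab
  29 |  25 | bbbabab
  30 |  24 | bbbbabab
  31 |  23 | bbbbbabab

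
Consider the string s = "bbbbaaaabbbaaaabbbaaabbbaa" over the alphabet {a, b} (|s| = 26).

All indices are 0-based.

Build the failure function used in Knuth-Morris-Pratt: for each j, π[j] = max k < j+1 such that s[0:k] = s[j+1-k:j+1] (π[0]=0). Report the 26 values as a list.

[0, 1, 2, 3, 0, 0, 0, 0, 1, 2, 3, 0, 0, 0, 0, 1, 2, 3, 0, 0, 0, 1, 2, 3, 0, 0]

π[0] = 0
j=1 s[j]='b': π[1]=1 (border 'b')
j=2 s[j]='b': π[2]=2 (border 'bb')
j=3 s[j]='b': π[3]=3 (border 'bbb')
j=4 s[j]='a': k: 3→2→1→0; π[4]=0 (border '')
j=5 s[j]='a': π[5]=0 (border '')
j=6 s[j]='a': π[6]=0 (border '')
j=7 s[j]='a': π[7]=0 (border '')
j=8 s[j]='b': π[8]=1 (border 'b')
j=9 s[j]='b': π[9]=2 (border 'bb')
j=10 s[j]='b': π[10]=3 (border 'bbb')
j=11 s[j]='a': k: 3→2→1→0; π[11]=0 (border '')
j=12 s[j]='a': π[12]=0 (border '')
j=13 s[j]='a': π[13]=0 (border '')
j=14 s[j]='a': π[14]=0 (border '')
j=15 s[j]='b': π[15]=1 (border 'b')
j=16 s[j]='b': π[16]=2 (border 'bb')
j=17 s[j]='b': π[17]=3 (border 'bbb')
j=18 s[j]='a': k: 3→2→1→0; π[18]=0 (border '')
j=19 s[j]='a': π[19]=0 (border '')
j=20 s[j]='a': π[20]=0 (border '')
j=21 s[j]='b': π[21]=1 (border 'b')
j=22 s[j]='b': π[22]=2 (border 'bb')
j=23 s[j]='b': π[23]=3 (border 'bbb')
j=24 s[j]='a': k: 3→2→1→0; π[24]=0 (border '')
j=25 s[j]='a': π[25]=0 (border '')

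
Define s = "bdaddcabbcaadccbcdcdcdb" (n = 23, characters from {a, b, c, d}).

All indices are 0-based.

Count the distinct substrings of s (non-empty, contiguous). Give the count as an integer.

246

rank | idx | suffix
   0 |  10 | aadccbcdcdcdb
   1 |   6 | abbcaadccbcdcdcdb
   2 |  11 | adccbcdcdcdb
   3 |   2 | addcabbcaadccbcdcdcdb
   4 |  22 | b
   5 |   7 | bbcaadccbcdcdcdb
   6 |   8 | bcaadccbcdcdcdb
   7 |  15 | bcdcdcdb
   8 |   0 | bdaddcabbcaadccbcdcdcdb
   9 |   9 | caadccbcdcdcdb
  10 |   5 | cabbcaadccbcdcdcdb
  11 |  14 | cbcdcdcdb
  12 |  13 | ccbcdcdcdb
  13 |  20 | cdb
  14 |  18 | cdcdb
  15 |  16 | cdcdcdb
  16 |   1 | daddcabbcaadccbcdcdcdb
  17 |  21 | db
  18 |   4 | dcabbcaadccbcdcdcdb
  19 |  12 | dccbcdcdcdb
  20 |  19 | dcdb
  21 |  17 | dcdcdb
  22 |   3 | ddcabbcaadccbcdcdcdb

SA = [10, 6, 11, 2, 22, 7, 8, 15, 0, 9, 5, 14, 13, 20, 18, 16, 1, 21, 4, 12, 19, 17, 3]
rank  pair      lcp
   1  s[10:],s[6:]  1  'a'
   2  s[6:],s[11:]  1  'a'
   3  s[11:],s[2:]  2  'ad'
   4  s[2:],s[22:]  0  ''
   5  s[22:],s[7:]  1  'b'
   6  s[7:],s[8:]  1  'b'
   7  s[8:],s[15:]  2  'bc'
   8  s[15:],s[0:]  1  'b'
   9  s[0:],s[9:]  0  ''
  10  s[9:],s[5:]  2  'ca'
  11  s[5:],s[14:]  1  'c'
  12  s[14:],s[13:]  1  'c'
  13  s[13:],s[20:]  1  'c'
  14  s[20:],s[18:]  2  'cd'
  15  s[18:],s[16:]  4  'cdcd'
  16  s[16:],s[1:]  0  ''
  17  s[1:],s[21:]  1  'd'
  18  s[21:],s[4:]  1  'd'
  19  s[4:],s[12:]  2  'dc'
  20  s[12:],s[19:]  2  'dc'
  21  s[19:],s[17:]  3  'dcd'
  22  s[17:],s[3:]  1  'd'

n(n+1)/2 = 23·24/2 = 276
Σ LCP = 0 + 1 + 1 + 2 + 0 + 1 + 1 + 2 + 1 + 0 + 2 + 1 + 1 + 1 + 2 + 4 + 0 + 1 + 1 + 2 + 2 + 3 + 1 = 30
distinct = 276 − 30 = 246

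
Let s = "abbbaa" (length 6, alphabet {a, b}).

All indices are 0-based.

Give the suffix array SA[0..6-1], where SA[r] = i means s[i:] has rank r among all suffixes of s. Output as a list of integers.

[5, 4, 0, 3, 2, 1]

rank | idx | suffix
   0 |   5 | a
   1 |   4 | aa
   2 |   0 | abbbaa
   3 |   3 | baa
   4 |   2 | bbaa
   5 |   1 | bbbaa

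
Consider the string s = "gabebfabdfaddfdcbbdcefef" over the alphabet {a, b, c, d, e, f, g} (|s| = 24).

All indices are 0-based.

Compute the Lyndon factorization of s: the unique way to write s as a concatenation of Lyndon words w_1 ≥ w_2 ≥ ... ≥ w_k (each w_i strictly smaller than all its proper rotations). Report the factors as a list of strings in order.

["g", "abebf", "abdfaddfdcbbdcefef"]

emit factor 1: 'g' (i=0, period=1)
emit factor 2: 'abebf' (i=1, period=5)
emit factor 3: 'abdfaddfdcbbdcefef' (i=6, period=18)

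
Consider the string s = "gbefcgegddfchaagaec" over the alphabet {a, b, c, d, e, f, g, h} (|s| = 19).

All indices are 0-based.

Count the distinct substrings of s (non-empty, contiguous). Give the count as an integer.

178

rank→(start, suffix):
  0 → (13, 'aagaec')
  1 → (16, 'aec')
  2 → (14, 'agaec')
  3 → (1, 'befcgegddfchaagaec')
  4 → (18, 'c')
  5 → (4, 'cgegddfchaagaec')
  6 → (11, 'chaagaec')
  7 → (8, 'ddfchaagaec')
  8 → (9, 'dfchaagaec')
  9 → (17, 'ec')
  10 → (2, 'efcgegddfchaagaec')
  11 → (6, 'egddfchaagaec')
  12 → (3, 'fcgegddfchaagaec')
  13 → (10, 'fchaagaec')
  14 → (15, 'gaec')
  15 → (0, 'gbefcgegddfchaagaec')
  16 → (7, 'gddfchaagaec')
  17 → (5, 'gegddfchaagaec')
  18 → (12, 'haagaec')

SA = [13, 16, 14, 1, 18, 4, 11, 8, 9, 17, 2, 6, 3, 10, 15, 0, 7, 5, 12]
i: (SA[i-1],SA[i]) lcp shared
  1: (13,16) 1 'a'
  2: (16,14) 1 'a'
  3: (14,1) 0 ''
  4: (1,18) 0 ''
  5: (18,4) 1 'c'
  6: (4,11) 1 'c'
  7: (11,8) 0 ''
  8: (8,9) 1 'd'
  9: (9,17) 0 ''
  10: (17,2) 1 'e'
  11: (2,6) 1 'e'
  12: (6,3) 0 ''
  13: (3,10) 2 'fc'
  14: (10,15) 0 ''
  15: (15,0) 1 'g'
  16: (0,7) 1 'g'
  17: (7,5) 1 'g'
  18: (5,12) 0 ''

n(n+1)/2 = 19·20/2 = 190
Σ LCP = 0 + 1 + 1 + 0 + 0 + 1 + 1 + 0 + 1 + 0 + 1 + 1 + 0 + 2 + 0 + 1 + 1 + 1 + 0 = 12
distinct = 190 − 12 = 178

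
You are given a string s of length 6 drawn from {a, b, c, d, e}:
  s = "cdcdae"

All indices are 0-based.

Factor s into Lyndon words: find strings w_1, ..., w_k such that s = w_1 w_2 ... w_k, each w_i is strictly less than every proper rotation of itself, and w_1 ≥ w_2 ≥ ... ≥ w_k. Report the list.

emit factor 1: 'cd' (i=0, period=2)
emit factor 2: 'cd' (i=2, period=2)
emit factor 3: 'ae' (i=4, period=2)

["cd", "cd", "ae"]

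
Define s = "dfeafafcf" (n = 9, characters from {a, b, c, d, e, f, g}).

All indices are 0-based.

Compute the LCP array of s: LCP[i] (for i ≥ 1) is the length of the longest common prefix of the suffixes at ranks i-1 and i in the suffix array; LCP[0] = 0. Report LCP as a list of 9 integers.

[0, 2, 0, 0, 0, 0, 1, 1, 1]

rank→(start, suffix):
  0 → (3, 'afafcf')
  1 → (5, 'afcf')
  2 → (7, 'cf')
  3 → (0, 'dfeafafcf')
  4 → (2, 'eafafcf')
  5 → (8, 'f')
  6 → (4, 'fafcf')
  7 → (6, 'fcf')
  8 → (1, 'feafafcf')

SA = [3, 5, 7, 0, 2, 8, 4, 6, 1]
rank  pair      lcp
   1  s[3:],s[5:]  2  'af'
   2  s[5:],s[7:]  0  ''
   3  s[7:],s[0:]  0  ''
   4  s[0:],s[2:]  0  ''
   5  s[2:],s[8:]  0  ''
   6  s[8:],s[4:]  1  'f'
   7  s[4:],s[6:]  1  'f'
   8  s[6:],s[1:]  1  'f'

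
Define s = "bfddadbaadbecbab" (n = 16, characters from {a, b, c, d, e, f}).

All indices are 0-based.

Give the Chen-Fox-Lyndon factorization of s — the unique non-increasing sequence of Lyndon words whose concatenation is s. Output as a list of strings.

emit factor 1: 'bfdd' (i=0, period=4)
emit factor 2: 'adb' (i=4, period=3)
emit factor 3: 'aadbecbab' (i=7, period=9)

["bfdd", "adb", "aadbecbab"]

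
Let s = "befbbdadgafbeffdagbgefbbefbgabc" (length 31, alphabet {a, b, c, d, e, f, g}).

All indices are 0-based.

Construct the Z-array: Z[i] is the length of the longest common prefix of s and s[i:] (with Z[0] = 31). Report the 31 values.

Z[0]=31
i=1: fresh scan; Z[1]=0
i=2: fresh scan; Z[2]=0
i=3: fresh scan; Z[3]=1 scan→box=[3,4)
i=4: fresh scan; Z[4]=1 scan→box=[4,5)
i=5: fresh scan; Z[5]=0
i=6: fresh scan; Z[6]=0
i=7: fresh scan; Z[7]=0
i=8: fresh scan; Z[8]=0
i=9: fresh scan; Z[9]=0
i=10: fresh scan; Z[10]=0
i=11: fresh scan; Z[11]=3 scan→box=[11,14)
i=12: min(r-i=2, Z[1]=0)=0; Z[12]=0
i=13: min(r-i=1, Z[2]=0)=0; Z[13]=0
i=14: fresh scan; Z[14]=0
i=15: fresh scan; Z[15]=0
i=16: fresh scan; Z[16]=0
i=17: fresh scan; Z[17]=0
i=18: fresh scan; Z[18]=1 scan→box=[18,19)
i=19: fresh scan; Z[19]=0
i=20: fresh scan; Z[20]=0
i=21: fresh scan; Z[21]=0
i=22: fresh scan; Z[22]=1 scan→box=[22,23)
i=23: fresh scan; Z[23]=4 scan→box=[23,27)
i=24: min(r-i=3, Z[1]=0)=0; Z[24]=0
i=25: min(r-i=2, Z[2]=0)=0; Z[25]=0
i=26: min(r-i=1, Z[3]=1)=1; Z[26]=1
i=27: fresh scan; Z[27]=0
i=28: fresh scan; Z[28]=0
i=29: fresh scan; Z[29]=1 scan→box=[29,30)
i=30: fresh scan; Z[30]=0

[31, 0, 0, 1, 1, 0, 0, 0, 0, 0, 0, 3, 0, 0, 0, 0, 0, 0, 1, 0, 0, 0, 1, 4, 0, 0, 1, 0, 0, 1, 0]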